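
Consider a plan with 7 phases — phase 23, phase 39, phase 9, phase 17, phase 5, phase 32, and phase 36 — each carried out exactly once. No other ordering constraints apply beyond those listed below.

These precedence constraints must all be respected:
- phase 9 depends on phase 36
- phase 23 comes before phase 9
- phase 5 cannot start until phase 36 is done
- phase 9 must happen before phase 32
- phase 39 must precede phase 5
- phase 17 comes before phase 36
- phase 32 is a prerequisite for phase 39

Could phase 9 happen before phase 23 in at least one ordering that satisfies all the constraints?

The constraints give a chain phase 23 → phase 9, which forces phase 23 before phase 9.
Hence phase 9 can never be scheduled before phase 23.

No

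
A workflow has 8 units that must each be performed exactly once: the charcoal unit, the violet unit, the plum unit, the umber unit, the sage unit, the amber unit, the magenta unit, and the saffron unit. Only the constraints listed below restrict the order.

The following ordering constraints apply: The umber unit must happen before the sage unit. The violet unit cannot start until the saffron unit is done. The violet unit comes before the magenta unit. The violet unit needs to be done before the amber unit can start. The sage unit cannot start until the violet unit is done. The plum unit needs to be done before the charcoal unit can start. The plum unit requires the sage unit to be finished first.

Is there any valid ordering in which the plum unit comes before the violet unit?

There is a dependency chain the violet unit → the sage unit → the plum unit, so the plum unit always comes after the violet unit.
So no valid ordering can have the plum unit before the violet unit.

No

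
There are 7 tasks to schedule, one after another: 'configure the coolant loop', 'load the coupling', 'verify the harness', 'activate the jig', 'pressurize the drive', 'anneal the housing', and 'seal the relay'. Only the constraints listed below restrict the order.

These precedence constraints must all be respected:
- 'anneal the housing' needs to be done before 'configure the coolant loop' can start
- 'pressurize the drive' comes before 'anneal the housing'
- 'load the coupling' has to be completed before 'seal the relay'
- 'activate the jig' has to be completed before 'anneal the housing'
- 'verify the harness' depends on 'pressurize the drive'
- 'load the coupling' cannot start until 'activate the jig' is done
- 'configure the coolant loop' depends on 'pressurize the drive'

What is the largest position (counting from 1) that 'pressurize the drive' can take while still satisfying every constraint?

Every task that must follow 'pressurize the drive' has to come after it. Tracing all chains starting from 'pressurize the drive', those tasks are: 'configure the coolant loop', 'verify the harness', 'anneal the housing' — 3 in total.
With 3 mandatory successors out of 7 tasks total, the latest slot for 'pressurize the drive' is 7−3 = 4, and it's reachable by doing all non-successors before 'pressurize the drive'.

4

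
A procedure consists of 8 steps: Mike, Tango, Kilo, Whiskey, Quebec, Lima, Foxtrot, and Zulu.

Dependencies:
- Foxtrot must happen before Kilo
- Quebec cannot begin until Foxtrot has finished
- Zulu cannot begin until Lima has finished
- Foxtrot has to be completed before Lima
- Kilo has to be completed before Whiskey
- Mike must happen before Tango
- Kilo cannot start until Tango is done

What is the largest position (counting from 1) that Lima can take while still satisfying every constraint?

7

The only step forced after Lima (directly or by a chain) is Zulu.
With 1 mandatory successor out of 8 steps total, the latest slot for Lima is 8−1 = 7, and it's reachable by doing all non-successors before Lima.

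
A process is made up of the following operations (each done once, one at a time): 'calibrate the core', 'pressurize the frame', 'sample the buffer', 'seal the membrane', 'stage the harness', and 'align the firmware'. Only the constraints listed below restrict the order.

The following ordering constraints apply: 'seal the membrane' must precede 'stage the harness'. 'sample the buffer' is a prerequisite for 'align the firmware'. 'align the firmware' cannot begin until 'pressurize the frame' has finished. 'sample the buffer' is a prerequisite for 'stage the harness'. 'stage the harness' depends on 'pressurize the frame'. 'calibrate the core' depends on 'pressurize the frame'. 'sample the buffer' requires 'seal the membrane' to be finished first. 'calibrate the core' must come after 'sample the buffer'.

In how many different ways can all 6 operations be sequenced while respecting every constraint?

18

The operations with no prerequisites are 'pressurize the frame', 'seal the membrane'; any of them can be placed first.
Enumerating by repeatedly choosing an available operation (one whose prerequisites are all placed) gives 18 distinct complete orderings.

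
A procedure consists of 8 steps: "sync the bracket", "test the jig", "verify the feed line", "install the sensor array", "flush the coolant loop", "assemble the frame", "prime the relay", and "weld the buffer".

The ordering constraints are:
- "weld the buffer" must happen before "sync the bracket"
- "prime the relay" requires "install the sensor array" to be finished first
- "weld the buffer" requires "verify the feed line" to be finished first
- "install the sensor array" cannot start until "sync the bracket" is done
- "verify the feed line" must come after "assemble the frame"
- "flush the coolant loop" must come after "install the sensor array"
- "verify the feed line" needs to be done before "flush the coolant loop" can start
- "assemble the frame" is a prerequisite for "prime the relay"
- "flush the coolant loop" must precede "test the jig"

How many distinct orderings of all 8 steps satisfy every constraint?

3

Only "assemble the frame" has no prerequisites, so it must go first.
Counting all ways to extend the partial order to a total order gives 3.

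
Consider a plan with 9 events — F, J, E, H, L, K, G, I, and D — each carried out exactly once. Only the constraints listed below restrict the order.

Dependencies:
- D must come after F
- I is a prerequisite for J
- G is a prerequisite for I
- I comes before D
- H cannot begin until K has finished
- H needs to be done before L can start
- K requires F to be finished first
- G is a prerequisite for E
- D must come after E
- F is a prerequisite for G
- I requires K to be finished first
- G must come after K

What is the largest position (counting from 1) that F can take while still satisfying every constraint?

1

Following every chain forward from F, the events that must come later are J, E, H, L, K, G, I, D — 8 of them.
So at least 8 events follow F, putting F no later than position 1. That position is achievable by scheduling everything else first.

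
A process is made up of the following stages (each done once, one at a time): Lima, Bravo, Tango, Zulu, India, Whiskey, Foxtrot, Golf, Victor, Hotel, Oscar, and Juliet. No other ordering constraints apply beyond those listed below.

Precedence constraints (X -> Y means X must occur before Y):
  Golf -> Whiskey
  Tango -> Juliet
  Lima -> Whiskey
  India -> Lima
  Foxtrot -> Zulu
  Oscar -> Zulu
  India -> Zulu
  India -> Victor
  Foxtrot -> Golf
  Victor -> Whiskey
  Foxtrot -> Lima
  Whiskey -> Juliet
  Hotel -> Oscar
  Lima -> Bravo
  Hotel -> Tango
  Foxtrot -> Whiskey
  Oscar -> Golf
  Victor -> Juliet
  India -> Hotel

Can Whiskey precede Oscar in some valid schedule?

Following Oscar → Golf → Whiskey, Oscar must precede Whiskey in every valid ordering.
So no valid ordering can have Whiskey before Oscar.

No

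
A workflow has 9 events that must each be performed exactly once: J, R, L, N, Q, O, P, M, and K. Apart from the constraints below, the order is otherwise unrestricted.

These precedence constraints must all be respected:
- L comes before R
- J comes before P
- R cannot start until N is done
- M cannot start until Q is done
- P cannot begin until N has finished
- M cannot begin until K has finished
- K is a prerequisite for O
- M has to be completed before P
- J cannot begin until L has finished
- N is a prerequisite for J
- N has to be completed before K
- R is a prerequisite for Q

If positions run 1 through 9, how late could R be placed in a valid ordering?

6

The events that are forced after R, directly or by a chain of constraints, are Q, P, M. That's 3 events.
So at least 3 events follow R, putting R no later than position 6. That position is achievable by scheduling everything else first.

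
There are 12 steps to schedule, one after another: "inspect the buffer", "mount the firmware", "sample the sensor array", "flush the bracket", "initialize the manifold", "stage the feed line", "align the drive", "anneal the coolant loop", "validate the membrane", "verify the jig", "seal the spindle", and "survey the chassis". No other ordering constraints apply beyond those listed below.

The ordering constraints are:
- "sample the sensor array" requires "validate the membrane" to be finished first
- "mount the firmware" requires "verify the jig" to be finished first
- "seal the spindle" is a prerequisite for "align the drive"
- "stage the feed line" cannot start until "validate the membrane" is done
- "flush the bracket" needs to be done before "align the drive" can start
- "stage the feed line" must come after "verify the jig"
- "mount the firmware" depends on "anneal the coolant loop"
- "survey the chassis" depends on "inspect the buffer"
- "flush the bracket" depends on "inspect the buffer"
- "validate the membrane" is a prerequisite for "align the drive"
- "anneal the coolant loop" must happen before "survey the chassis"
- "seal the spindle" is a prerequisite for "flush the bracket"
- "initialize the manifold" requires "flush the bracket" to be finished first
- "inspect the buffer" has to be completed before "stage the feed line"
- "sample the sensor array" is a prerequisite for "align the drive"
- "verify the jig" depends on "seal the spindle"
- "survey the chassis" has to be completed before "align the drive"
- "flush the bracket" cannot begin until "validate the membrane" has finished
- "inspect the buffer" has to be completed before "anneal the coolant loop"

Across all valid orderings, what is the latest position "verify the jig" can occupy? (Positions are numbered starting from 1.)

10

Following every chain forward from "verify the jig", the steps that must come later are "mount the firmware", "stage the feed line" — 2 of them.
With 2 mandatory successors out of 12 steps total, the latest slot for "verify the jig" is 12−2 = 10, and it's reachable by doing all non-successors before "verify the jig".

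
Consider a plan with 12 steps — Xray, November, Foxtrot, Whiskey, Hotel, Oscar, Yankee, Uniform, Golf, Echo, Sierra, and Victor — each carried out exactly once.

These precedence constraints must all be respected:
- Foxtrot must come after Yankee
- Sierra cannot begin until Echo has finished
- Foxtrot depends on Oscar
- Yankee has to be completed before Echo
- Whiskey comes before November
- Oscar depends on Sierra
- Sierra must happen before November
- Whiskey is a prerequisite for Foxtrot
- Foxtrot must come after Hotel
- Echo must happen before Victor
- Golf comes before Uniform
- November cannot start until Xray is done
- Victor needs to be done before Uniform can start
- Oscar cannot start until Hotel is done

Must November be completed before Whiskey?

The constraints actually force Whiskey before November (via Whiskey → November), not the other way around.
So November never precedes Whiskey.

No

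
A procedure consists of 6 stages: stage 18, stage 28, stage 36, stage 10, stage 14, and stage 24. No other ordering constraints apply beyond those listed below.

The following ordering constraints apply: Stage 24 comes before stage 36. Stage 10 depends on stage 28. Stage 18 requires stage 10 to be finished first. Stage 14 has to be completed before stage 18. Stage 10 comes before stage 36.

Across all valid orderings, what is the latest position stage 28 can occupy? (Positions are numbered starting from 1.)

Every stage that must follow stage 28 has to come after it. Tracing all chains starting from stage 28, those stages are: stage 18, stage 36, stage 10 — 3 in total.
With 3 mandatory successors out of 6 stages total, the latest slot for stage 28 is 6−3 = 3, and it's reachable by doing all non-successors before stage 28.

3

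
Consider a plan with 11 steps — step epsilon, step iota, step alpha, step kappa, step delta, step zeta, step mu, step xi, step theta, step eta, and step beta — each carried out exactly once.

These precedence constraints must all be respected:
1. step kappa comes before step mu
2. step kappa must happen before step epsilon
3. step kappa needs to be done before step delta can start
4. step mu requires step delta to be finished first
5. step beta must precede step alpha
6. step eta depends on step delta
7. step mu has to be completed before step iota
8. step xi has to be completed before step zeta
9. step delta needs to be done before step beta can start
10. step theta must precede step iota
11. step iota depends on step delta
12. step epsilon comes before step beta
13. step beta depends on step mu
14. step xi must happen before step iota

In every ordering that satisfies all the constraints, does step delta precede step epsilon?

No chain of constraints connects step delta to step epsilon in either direction.
There exist valid orderings with step epsilon before step delta, so step delta is not required to come first.

No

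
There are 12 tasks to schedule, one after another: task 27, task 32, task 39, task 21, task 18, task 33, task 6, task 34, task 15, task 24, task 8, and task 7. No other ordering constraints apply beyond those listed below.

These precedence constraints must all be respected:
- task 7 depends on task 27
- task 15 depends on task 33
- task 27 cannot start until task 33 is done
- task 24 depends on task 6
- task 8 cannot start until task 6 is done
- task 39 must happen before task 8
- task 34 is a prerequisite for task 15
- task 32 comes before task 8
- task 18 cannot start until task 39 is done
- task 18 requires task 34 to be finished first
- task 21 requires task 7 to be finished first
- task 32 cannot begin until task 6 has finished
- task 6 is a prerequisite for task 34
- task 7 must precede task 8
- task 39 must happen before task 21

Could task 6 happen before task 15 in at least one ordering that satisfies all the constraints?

Yes

Every valid ordering already has task 6 before task 15 (the constraints require it), so in particular at least one does.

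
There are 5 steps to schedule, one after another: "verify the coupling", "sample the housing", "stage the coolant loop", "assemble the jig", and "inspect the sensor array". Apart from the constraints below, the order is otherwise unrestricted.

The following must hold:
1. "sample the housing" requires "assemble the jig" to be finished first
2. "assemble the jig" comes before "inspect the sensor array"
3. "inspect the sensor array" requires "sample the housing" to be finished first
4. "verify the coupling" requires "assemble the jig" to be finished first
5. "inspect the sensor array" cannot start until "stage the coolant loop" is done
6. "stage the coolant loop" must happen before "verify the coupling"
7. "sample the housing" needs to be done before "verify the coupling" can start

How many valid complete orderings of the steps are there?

The steps with no prerequisites are "stage the coolant loop", "assemble the jig"; any of them can be placed first.
Enumerating by repeatedly choosing an available step (one whose prerequisites are all placed) gives 6 distinct complete orderings.

6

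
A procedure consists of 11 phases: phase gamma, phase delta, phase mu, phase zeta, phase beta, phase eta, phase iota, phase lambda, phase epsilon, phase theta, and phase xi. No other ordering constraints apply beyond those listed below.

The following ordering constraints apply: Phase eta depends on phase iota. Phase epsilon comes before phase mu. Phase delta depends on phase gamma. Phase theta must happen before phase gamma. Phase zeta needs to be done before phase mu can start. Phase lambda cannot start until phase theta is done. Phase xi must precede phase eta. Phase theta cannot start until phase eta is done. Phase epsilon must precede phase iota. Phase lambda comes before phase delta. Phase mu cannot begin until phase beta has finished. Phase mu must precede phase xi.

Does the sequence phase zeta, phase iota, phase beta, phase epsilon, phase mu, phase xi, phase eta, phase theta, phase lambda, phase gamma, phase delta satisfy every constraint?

No

Here phase epsilon comes after phase iota.
That contradicts the constraint that phase epsilon must precede phase iota.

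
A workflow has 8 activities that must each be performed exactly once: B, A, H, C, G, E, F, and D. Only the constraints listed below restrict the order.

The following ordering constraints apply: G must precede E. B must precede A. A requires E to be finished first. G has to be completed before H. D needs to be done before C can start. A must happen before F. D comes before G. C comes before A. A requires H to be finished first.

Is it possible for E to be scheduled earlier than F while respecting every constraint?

Yes

E is actually forced before F by the constraints, so certainly some valid ordering has E first.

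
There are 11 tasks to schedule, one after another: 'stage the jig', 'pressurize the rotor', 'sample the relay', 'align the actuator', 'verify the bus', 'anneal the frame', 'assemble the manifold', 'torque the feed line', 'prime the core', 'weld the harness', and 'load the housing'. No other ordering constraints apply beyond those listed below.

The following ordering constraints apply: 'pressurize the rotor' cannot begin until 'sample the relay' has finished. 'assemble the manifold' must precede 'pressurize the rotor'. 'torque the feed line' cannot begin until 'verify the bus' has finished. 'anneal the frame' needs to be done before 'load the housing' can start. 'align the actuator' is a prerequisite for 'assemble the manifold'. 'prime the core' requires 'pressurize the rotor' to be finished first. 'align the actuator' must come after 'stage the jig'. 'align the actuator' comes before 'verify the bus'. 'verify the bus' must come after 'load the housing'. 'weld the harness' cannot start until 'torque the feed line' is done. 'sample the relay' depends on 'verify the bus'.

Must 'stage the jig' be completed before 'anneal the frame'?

Nothing in the constraints links 'stage the jig' and 'anneal the frame'; they are unordered relative to each other.
A valid ordering placing 'anneal the frame' before 'stage the jig' exists, so the answer is no.

No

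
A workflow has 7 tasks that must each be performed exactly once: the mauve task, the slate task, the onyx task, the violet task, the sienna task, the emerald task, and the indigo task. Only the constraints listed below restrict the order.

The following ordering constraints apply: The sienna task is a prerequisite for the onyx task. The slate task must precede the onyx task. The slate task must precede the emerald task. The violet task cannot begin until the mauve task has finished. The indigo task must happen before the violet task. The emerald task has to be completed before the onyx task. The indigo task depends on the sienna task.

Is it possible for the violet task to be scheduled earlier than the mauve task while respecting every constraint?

Following the mauve task → the violet task, the mauve task must precede the violet task in every valid ordering.
So no valid ordering can have the violet task before the mauve task.

No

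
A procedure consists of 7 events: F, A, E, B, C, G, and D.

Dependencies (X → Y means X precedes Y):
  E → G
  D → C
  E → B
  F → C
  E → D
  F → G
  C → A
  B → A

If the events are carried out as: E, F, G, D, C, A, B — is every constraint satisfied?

No

Here B comes after A.
That contradicts the constraint that B must precede A.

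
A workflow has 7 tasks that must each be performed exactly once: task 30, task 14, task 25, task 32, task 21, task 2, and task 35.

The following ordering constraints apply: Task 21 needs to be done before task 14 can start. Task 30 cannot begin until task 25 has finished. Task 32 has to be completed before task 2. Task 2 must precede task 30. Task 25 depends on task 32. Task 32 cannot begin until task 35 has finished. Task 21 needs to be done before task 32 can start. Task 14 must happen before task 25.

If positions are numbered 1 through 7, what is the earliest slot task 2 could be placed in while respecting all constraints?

4

Working backwards through the constraints from task 2, its full set of required predecessors is task 32, task 21, task 35 — 3 of them.
So at minimum 3 tasks come before task 2, putting task 2 no earlier than position 4. That position is achievable by scheduling exactly those predecessors first.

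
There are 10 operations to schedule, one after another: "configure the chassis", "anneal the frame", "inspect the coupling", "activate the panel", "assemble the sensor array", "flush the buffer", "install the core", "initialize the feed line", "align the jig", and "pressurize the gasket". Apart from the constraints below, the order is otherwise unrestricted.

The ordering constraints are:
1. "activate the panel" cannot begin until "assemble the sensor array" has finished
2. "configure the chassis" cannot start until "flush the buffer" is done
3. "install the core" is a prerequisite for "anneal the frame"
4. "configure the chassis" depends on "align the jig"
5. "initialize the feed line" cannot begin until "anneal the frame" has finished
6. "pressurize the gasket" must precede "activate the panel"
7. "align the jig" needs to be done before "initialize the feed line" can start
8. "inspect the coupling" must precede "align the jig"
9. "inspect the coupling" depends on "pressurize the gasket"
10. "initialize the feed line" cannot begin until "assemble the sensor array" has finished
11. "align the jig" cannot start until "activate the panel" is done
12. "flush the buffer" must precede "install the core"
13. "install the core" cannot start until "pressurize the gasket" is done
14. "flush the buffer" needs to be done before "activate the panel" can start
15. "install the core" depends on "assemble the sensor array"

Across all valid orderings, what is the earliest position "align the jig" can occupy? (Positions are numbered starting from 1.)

6

Every operation that must precede "align the jig" has to come before it. Tracing all chains that end at "align the jig", those operations are: "inspect the coupling", "activate the panel", "assemble the sensor array", "flush the buffer", "pressurize the gasket" — 5 in total.
So at minimum 5 operations come before "align the jig", putting "align the jig" no earlier than position 6. That position is achievable by scheduling exactly those predecessors first.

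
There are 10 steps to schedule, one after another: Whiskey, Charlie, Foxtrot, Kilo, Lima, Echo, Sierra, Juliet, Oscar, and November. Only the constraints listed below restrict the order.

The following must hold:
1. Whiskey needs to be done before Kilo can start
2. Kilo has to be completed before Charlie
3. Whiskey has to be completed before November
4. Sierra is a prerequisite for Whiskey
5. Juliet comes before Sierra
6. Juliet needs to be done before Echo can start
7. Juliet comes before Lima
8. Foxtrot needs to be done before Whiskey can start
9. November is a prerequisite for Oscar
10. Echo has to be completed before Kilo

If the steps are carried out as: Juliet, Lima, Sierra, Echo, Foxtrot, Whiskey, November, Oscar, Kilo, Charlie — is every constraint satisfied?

Checking each listed constraint against this order: for instance, Echo is in position 4 and Kilo in position 9, so that constraint holds — and the remaining constraints check out the same way.

Yes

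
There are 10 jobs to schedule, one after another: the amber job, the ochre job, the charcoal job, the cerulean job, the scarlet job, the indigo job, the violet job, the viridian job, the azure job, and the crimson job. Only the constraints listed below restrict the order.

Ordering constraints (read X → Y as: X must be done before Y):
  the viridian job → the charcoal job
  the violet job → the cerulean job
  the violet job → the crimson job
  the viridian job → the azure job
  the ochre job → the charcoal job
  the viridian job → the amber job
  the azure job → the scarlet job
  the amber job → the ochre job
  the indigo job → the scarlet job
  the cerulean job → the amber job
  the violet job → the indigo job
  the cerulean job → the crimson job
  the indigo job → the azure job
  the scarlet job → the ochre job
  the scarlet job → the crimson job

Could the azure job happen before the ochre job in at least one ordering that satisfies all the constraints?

Yes

The constraints force the azure job before the ochre job, so yes — every valid ordering has the azure job earlier.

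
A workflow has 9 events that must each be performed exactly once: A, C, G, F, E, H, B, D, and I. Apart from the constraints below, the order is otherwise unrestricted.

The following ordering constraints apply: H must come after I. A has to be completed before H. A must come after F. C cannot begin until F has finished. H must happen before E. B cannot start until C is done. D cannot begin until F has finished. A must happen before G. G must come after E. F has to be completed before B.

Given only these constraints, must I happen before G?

Following the dependencies: I → H → E → G.
Hence I necessarily comes before G.

Yes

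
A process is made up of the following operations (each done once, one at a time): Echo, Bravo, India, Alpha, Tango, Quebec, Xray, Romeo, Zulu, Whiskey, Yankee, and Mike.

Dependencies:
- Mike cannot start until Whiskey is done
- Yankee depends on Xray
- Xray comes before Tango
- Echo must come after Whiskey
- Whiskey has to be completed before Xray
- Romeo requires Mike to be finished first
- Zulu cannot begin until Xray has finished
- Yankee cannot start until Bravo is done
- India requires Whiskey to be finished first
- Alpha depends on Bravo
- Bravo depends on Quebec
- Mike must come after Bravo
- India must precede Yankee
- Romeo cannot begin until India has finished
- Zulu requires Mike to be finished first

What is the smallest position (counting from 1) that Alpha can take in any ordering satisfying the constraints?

3

Every operation that must precede Alpha has to come before it. Tracing all chains that end at Alpha, those operations are: Bravo, Quebec — 2 in total.
So at minimum 2 operations come before Alpha, putting Alpha no earlier than position 3. That position is achievable by scheduling exactly those predecessors first.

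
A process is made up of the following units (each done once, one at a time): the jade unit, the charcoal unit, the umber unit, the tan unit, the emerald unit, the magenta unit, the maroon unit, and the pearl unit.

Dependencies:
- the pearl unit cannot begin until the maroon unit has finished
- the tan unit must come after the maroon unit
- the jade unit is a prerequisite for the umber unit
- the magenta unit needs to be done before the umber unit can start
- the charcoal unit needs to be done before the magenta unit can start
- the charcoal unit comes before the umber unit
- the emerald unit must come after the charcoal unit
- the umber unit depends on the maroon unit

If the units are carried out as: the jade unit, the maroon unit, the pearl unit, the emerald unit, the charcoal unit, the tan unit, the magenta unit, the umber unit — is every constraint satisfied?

The sequence places the emerald unit ahead of the charcoal unit.
That contradicts the constraint that the charcoal unit must precede the emerald unit.

No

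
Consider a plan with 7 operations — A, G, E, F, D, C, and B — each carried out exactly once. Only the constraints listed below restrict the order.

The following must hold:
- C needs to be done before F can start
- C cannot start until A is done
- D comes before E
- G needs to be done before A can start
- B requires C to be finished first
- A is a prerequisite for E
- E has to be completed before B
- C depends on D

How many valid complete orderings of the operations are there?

2 operations have no prerequisites (G, D), so any of them could come first.
Counting all ways to extend the partial order to a total order gives 15.

15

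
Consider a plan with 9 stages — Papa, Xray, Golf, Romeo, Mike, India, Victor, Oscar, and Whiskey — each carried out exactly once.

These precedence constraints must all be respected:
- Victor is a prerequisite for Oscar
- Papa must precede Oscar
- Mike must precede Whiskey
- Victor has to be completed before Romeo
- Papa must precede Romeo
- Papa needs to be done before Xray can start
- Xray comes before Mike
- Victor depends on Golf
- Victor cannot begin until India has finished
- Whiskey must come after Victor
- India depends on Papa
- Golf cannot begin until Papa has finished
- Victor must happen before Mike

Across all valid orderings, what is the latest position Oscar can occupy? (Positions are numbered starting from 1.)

Nothing depends on Oscar, so it can be the final stage, position 9.

9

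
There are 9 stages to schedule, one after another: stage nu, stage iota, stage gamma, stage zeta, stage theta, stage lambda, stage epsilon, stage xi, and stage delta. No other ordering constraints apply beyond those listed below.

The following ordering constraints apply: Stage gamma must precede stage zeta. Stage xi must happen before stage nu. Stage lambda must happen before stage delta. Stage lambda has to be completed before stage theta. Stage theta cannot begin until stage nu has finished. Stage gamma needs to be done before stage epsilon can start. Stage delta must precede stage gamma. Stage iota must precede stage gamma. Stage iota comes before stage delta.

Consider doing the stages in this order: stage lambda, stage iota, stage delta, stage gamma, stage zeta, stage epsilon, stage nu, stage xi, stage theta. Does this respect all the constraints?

No

Here stage xi comes after stage nu.
Since stage xi is required before stage nu, the ordering is invalid.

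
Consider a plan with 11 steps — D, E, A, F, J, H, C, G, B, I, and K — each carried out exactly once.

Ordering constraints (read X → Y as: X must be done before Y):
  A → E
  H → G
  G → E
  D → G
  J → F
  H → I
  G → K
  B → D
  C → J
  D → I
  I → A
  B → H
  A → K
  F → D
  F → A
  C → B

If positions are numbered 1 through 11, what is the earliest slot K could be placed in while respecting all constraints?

10

Working backwards through the constraints from K, its full set of required predecessors is D, A, F, J, H, C, G, B, I — 9 of them.
So at minimum 9 steps come before K, putting K no earlier than position 10. That position is achievable by scheduling exactly those predecessors first.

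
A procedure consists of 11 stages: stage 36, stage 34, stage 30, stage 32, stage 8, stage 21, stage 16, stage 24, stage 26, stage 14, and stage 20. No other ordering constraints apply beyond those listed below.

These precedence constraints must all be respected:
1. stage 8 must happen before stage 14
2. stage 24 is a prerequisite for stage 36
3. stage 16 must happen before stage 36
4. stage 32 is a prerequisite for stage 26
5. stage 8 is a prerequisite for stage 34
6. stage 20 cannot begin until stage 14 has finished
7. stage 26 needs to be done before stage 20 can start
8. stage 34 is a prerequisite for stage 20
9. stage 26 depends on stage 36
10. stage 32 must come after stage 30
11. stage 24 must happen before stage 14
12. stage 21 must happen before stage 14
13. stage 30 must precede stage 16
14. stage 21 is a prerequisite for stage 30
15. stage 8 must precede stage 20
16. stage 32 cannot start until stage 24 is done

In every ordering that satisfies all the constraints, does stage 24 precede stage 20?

Yes

Chaining the stated constraints: stage 24 → stage 14 → stage 20.
So stage 24 must precede stage 20 in any valid ordering.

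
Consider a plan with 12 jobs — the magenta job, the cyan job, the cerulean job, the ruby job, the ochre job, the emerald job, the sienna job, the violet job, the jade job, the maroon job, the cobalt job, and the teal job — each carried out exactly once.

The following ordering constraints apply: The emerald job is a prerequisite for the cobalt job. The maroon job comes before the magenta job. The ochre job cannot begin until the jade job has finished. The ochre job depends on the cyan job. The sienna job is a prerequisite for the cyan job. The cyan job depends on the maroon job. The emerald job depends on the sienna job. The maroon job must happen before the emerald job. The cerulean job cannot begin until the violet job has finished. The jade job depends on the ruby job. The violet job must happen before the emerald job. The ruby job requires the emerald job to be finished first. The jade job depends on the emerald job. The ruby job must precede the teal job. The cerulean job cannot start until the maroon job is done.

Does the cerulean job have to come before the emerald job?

The cerulean job and the emerald job are not related by any chain of constraints.
So the cerulean job can come before the emerald job or after — it is not forced.

No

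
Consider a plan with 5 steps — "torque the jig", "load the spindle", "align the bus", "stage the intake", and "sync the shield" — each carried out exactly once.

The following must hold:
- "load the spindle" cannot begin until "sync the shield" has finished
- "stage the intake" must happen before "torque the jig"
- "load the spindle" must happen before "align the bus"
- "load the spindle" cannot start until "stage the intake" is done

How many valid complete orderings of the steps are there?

2 steps have no prerequisites ("stage the intake", "sync the shield"), so any of them could come first.
Counting all ways to extend the partial order to a total order gives 7.

7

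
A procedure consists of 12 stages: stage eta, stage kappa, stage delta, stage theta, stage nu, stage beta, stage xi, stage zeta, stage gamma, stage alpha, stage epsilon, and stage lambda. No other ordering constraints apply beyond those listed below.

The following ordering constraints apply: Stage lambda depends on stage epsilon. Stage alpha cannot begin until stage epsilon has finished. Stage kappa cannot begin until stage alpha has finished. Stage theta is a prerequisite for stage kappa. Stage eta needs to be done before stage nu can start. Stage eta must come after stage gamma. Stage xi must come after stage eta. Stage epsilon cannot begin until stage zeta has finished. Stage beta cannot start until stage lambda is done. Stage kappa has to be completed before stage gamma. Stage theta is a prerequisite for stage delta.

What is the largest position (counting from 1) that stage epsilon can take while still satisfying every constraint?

Following every chain forward from stage epsilon, the stages that must come later are stage eta, stage kappa, stage nu, stage beta, stage xi, stage gamma, stage alpha, stage lambda — 8 of them.
With 8 mandatory successors out of 12 stages total, the latest slot for stage epsilon is 12−8 = 4, and it's reachable by doing all non-successors before stage epsilon.

4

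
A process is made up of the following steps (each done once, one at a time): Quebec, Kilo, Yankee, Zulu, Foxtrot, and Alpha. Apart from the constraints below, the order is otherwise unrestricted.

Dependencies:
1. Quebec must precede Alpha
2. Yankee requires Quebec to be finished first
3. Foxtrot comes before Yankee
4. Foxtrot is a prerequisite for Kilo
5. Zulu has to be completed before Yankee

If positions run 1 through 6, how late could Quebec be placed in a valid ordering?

4

Following every chain forward from Quebec, the steps that must come later are Yankee, Alpha — 2 of them.
So at least 2 steps follow Quebec, putting Quebec no later than position 4. That position is achievable by scheduling everything else first.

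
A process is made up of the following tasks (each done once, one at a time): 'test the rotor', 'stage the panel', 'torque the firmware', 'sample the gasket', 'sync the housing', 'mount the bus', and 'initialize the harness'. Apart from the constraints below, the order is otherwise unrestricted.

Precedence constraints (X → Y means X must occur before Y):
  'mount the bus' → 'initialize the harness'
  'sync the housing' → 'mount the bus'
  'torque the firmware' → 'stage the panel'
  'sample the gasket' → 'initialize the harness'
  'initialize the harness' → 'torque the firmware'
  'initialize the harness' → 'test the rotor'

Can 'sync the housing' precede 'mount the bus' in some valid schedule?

Yes

'sync the housing' is actually forced before 'mount the bus' by the constraints, so certainly some valid ordering has 'sync the housing' first.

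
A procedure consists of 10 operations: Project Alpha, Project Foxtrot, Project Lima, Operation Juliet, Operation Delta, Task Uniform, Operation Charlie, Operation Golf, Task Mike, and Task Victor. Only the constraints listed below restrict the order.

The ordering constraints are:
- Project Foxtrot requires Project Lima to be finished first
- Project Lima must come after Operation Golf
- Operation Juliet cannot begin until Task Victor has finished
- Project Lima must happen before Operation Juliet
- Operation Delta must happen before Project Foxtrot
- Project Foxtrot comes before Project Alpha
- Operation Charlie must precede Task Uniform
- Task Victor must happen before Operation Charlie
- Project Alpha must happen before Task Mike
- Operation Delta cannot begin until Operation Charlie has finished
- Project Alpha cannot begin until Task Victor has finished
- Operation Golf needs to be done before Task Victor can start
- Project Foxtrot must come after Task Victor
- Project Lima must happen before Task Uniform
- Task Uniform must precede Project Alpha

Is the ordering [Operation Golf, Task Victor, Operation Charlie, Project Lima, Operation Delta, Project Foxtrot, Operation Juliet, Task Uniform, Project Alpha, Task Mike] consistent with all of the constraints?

Yes

Checking each listed constraint against this order: for instance, Task Victor is in position 2 and Project Alpha in position 9, so that constraint holds — and the remaining constraints check out the same way.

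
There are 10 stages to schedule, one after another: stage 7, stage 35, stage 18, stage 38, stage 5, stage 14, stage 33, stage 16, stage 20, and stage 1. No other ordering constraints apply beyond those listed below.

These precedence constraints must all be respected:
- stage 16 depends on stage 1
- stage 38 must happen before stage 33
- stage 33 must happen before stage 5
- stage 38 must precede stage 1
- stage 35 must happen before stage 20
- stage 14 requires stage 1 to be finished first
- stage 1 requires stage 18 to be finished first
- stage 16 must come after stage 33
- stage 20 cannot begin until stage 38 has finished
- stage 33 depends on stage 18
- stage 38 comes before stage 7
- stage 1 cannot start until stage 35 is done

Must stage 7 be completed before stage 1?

No chain of constraints connects stage 7 to stage 1 in either direction.
So stage 7 can come before stage 1 or after — it is not forced.

No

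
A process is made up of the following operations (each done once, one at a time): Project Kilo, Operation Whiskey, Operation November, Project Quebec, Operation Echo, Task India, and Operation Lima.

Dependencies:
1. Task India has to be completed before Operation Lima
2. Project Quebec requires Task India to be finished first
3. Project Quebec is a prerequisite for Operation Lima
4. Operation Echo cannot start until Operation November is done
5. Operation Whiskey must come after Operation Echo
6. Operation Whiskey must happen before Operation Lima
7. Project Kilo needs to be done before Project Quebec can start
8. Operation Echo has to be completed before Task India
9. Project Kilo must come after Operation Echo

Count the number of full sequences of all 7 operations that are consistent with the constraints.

8

Operation November is the only operation with nothing required before it, so every ordering starts there.
Counting all ways to extend the partial order to a total order gives 8.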